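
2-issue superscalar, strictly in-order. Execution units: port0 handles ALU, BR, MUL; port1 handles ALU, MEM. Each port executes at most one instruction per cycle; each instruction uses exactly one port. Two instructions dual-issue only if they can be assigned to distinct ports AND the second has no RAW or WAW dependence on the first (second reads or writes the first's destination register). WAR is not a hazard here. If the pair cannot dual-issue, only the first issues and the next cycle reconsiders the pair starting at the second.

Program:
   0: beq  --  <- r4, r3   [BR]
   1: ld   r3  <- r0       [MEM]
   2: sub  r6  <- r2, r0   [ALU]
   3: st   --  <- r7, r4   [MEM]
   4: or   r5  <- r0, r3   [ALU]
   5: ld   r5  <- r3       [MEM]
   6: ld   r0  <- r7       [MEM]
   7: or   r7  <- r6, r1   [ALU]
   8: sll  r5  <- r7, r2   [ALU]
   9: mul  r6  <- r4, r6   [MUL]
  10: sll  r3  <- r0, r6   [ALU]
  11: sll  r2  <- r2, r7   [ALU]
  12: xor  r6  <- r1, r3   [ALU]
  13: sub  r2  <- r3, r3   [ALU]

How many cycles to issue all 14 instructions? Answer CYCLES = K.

t=0 i0,i1:beq+ld ; dual
t=1 i2,i3:sub+st ; dual
t=2 i4:or ; WAW r5
t=3 i5:ld ; no-port MEM/MEM
t=4 i6,i7:ld+or ; dual
t=5 i8,i9:sll+mul ; dual
t=6 i10,i11:sll+sll ; dual
t=7 i12,i13:xor+sub ; dual

CYCLES = 8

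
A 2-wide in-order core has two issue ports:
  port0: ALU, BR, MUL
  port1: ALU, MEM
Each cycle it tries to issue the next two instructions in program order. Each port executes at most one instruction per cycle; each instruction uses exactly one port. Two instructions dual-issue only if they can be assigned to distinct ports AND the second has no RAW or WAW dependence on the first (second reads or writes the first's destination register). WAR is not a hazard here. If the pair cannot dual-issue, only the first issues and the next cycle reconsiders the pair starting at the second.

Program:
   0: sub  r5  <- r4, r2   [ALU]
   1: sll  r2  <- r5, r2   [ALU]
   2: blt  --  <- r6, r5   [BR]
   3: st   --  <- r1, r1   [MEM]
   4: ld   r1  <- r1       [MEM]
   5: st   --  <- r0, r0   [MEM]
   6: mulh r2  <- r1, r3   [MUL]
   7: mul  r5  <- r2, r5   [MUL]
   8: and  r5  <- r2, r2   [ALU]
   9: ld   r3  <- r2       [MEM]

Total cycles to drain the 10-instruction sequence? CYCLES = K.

t=0 i0:sub ; RAW r5
t=1 i1+i2:sll;blt ; 2-wide
t=2 i3:st ; no-port MEM/MEM
t=3 i4:ld ; no-port MEM/MEM
t=4 i5+i6:st;mulh ; 2-wide
t=5 i7:mul ; WAW r5
t=6 i8+i9:and;ld ; 2-wide

CYCLES = 7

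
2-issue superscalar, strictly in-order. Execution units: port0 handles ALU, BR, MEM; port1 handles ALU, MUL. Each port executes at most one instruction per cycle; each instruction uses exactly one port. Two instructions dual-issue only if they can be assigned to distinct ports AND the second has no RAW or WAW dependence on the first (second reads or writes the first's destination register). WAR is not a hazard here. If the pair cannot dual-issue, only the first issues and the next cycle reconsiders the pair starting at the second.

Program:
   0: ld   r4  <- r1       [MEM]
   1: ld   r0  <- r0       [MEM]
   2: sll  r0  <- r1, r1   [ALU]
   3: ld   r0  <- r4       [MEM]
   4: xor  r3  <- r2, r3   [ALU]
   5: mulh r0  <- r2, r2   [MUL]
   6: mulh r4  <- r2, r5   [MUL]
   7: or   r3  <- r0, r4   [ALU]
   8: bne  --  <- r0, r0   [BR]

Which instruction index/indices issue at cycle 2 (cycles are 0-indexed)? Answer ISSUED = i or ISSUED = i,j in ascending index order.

0. ld.MEM @i0  | no-port MEM/MEM
1. ld.MEM @i1  | WAW r0
2. sll.ALU @i2  | WAW r0
3. ld.MEM+xor.ALU @i3/i4  | 2-wide
4. mulh.MUL @i5  | no-port MUL/MUL
5. mulh.MUL @i6  | RAW r4
6. or.ALU+bne.BR @i7/i8  | 2-wide

ISSUED = 2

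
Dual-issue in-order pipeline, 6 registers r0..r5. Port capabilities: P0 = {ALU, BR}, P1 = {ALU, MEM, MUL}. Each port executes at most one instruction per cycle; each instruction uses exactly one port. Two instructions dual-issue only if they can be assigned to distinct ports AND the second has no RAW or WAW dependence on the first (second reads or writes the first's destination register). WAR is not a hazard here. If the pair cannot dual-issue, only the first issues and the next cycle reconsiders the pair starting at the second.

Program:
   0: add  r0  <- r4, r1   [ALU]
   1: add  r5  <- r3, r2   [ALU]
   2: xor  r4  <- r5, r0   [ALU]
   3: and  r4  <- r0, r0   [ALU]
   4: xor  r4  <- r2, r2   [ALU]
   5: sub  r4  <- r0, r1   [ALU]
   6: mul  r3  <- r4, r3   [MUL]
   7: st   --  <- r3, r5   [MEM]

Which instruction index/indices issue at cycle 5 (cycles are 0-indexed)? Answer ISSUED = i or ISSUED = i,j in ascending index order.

ISSUED = 6

#0 head=0: add.ALU add.ALU i0&i1 pair
#1 head=2: xor.ALU i2 WAW r4
#2 head=3: and.ALU i3 WAW r4
#3 head=4: xor.ALU i4 WAW r4
#4 head=5: sub.ALU i5 RAW r4
#5 head=6: mul.MUL i6 no-port MUL/MEM
#6 head=7: st.MEM i7 tail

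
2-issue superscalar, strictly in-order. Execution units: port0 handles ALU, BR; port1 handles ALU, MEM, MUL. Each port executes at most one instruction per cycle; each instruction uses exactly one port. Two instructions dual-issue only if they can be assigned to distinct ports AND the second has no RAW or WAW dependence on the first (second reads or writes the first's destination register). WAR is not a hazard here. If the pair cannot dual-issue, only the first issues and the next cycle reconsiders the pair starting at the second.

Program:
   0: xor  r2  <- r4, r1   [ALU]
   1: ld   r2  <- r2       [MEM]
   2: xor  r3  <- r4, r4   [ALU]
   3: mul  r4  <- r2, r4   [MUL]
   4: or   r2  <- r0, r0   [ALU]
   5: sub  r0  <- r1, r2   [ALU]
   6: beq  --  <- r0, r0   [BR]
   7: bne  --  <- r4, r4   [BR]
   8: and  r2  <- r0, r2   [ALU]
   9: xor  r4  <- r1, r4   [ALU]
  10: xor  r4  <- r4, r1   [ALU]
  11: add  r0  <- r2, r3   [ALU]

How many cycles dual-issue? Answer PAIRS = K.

PAIRS = 4

0. xor.ALU @i0  | RAW+WAW r2
1. ld.MEM+xor.ALU @i1&i2  | 2-wide
2. mul.MUL+or.ALU @i3&i4  | 2-wide
3. sub.ALU @i5  | RAW r0
4. beq.BR @i6  | no-port BR/BR
5. bne.BR+and.ALU @i7&i8  | 2-wide
6. xor.ALU @i9  | RAW+WAW r4
7. xor.ALU+add.ALU @i10&i11  | 2-wide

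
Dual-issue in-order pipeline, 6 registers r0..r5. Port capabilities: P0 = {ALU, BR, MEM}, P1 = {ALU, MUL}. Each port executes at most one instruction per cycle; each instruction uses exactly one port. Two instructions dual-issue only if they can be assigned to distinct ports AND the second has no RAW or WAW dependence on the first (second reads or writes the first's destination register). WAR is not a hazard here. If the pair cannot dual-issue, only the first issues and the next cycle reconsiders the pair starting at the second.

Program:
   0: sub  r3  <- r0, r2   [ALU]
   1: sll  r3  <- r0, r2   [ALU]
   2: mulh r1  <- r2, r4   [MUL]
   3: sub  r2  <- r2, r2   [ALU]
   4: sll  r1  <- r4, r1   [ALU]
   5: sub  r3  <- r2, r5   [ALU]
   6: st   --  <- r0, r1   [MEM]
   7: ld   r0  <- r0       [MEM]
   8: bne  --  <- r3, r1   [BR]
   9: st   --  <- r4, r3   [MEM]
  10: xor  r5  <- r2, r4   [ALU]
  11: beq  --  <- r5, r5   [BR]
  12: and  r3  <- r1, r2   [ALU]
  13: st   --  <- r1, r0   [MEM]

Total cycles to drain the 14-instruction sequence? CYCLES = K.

c0: i0 sub  WAW r3
c1: i1/i2 sll/mulh  dual
c2: i3/i4 sub/sll  dual
c3: i5/i6 sub/st  dual
c4: i7 ld  no-port MEM/BR
c5: i8 bne  no-port BR/MEM
c6: i9/i10 st/xor  dual
c7: i11/i12 beq/and  dual
c8: i13 st  tail

CYCLES = 9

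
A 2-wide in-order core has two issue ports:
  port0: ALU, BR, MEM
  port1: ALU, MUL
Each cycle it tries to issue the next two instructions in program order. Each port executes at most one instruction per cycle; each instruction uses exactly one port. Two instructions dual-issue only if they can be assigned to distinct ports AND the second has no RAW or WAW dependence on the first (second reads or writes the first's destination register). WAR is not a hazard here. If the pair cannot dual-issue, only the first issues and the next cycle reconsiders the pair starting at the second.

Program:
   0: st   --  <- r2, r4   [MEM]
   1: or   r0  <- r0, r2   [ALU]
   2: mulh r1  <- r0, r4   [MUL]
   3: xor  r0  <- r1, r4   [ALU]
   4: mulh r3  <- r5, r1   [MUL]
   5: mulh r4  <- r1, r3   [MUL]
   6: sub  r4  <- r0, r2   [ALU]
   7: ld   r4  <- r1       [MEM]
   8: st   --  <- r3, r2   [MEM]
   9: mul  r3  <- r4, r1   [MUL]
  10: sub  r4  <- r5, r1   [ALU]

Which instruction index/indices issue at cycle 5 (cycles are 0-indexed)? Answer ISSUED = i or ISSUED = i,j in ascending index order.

ISSUED = 7

#0 head=0: st.MEM/or.ALU i0&i1 2-wide
#1 head=2: mulh.MUL i2 RAW r1
#2 head=3: xor.ALU/mulh.MUL i3&i4 2-wide
#3 head=5: mulh.MUL i5 WAW r4
#4 head=6: sub.ALU i6 WAW r4
#5 head=7: ld.MEM i7 no-port MEM/MEM
#6 head=8: st.MEM/mul.MUL i8&i9 2-wide
#7 head=10: sub.ALU i10 tail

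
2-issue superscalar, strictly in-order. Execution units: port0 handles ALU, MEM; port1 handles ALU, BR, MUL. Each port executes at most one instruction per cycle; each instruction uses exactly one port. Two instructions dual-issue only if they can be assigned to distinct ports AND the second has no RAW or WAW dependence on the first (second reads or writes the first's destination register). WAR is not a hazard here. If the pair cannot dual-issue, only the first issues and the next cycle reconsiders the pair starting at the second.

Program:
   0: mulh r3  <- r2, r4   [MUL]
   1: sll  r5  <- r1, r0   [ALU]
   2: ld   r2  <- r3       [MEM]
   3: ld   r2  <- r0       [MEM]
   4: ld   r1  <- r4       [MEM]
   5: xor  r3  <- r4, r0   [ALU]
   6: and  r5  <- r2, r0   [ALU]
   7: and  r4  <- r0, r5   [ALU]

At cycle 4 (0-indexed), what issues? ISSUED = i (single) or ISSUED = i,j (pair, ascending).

ISSUED = 6

  cy0 -> i0&i1 (mulh sll) dual
  cy1 -> i2 (ld) no-port MEM/MEM
  cy2 -> i3 (ld) no-port MEM/MEM
  cy3 -> i4&i5 (ld xor) dual
  cy4 -> i6 (and) RAW r5
  cy5 -> i7 (and) tail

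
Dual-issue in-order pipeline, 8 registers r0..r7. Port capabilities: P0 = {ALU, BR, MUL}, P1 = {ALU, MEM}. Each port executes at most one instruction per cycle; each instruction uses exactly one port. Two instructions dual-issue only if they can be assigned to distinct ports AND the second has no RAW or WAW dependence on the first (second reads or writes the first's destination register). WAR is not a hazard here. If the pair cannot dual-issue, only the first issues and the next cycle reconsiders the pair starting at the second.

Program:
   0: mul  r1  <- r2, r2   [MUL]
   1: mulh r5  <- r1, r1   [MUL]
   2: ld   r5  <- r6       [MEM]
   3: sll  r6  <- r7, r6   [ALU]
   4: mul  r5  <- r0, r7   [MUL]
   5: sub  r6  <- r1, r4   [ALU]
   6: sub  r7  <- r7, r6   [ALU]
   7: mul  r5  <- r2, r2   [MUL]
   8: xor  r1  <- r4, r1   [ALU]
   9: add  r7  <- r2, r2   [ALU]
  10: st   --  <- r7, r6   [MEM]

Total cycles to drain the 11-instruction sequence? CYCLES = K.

CYCLES = 7

  cy0 -> i0 (mul) no-port MUL/MUL
  cy1 -> i1 (mulh) WAW r5
  cy2 -> i2,i3 (ld;sll) 2-wide
  cy3 -> i4,i5 (mul;sub) 2-wide
  cy4 -> i6,i7 (sub;mul) 2-wide
  cy5 -> i8,i9 (xor;add) 2-wide
  cy6 -> i10 (st) tail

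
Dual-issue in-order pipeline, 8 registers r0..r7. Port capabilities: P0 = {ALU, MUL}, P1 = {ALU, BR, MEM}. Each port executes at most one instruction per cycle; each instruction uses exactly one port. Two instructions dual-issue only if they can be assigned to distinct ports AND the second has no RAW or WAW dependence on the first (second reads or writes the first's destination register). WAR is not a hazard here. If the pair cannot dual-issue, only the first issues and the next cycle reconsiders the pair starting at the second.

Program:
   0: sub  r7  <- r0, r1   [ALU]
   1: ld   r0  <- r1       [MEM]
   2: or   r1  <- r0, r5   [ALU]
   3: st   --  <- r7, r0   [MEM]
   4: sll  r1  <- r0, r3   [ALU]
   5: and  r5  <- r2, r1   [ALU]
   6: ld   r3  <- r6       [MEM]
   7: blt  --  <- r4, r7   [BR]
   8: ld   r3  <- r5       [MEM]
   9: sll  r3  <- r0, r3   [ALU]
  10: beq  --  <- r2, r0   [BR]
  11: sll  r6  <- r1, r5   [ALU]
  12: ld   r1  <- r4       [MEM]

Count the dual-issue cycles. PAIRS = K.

PAIRS = 5

#0 head=0: sub.ALU ld.MEM i0/i1 dual
#1 head=2: or.ALU st.MEM i2/i3 dual
#2 head=4: sll.ALU i4 RAW r1
#3 head=5: and.ALU ld.MEM i5/i6 dual
#4 head=7: blt.BR i7 no-port BR/MEM
#5 head=8: ld.MEM i8 RAW+WAW r3
#6 head=9: sll.ALU beq.BR i9/i10 dual
#7 head=11: sll.ALU ld.MEM i11/i12 dual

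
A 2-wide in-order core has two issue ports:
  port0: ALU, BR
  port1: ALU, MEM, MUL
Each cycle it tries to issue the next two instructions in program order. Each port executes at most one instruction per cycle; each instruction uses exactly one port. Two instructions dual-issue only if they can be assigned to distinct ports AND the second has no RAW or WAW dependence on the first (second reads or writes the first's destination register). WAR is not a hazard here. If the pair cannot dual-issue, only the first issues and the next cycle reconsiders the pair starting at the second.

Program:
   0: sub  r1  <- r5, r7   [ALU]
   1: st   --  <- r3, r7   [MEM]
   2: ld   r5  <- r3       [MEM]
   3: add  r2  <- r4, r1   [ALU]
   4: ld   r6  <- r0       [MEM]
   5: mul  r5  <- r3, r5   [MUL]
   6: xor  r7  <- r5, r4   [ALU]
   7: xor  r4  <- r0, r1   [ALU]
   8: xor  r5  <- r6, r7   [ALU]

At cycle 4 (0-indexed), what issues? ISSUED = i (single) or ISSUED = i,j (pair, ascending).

ISSUED = 6,7

  cy0 -> i0+i1 (sub;st) 2-wide
  cy1 -> i2+i3 (ld;add) 2-wide
  cy2 -> i4 (ld) no-port MEM/MUL
  cy3 -> i5 (mul) RAW r5
  cy4 -> i6+i7 (xor;xor) 2-wide
  cy5 -> i8 (xor) tail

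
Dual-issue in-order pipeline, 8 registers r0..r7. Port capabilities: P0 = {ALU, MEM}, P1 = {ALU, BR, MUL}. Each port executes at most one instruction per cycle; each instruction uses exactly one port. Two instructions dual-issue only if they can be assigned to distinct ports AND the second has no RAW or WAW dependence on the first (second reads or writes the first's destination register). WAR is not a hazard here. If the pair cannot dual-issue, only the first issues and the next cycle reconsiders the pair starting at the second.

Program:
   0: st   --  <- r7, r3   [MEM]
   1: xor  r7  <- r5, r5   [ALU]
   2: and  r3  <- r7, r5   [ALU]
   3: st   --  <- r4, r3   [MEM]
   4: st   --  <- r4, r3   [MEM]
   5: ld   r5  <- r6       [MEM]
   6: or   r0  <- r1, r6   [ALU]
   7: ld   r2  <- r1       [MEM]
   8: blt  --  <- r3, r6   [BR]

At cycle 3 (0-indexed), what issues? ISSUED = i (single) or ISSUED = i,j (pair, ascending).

t=0 i0+i1:st.MEM/xor.ALU ; 2-wide
t=1 i2:and.ALU ; RAW r3
t=2 i3:st.MEM ; no-port MEM/MEM
t=3 i4:st.MEM ; no-port MEM/MEM
t=4 i5+i6:ld.MEM/or.ALU ; 2-wide
t=5 i7+i8:ld.MEM/blt.BR ; 2-wide

ISSUED = 4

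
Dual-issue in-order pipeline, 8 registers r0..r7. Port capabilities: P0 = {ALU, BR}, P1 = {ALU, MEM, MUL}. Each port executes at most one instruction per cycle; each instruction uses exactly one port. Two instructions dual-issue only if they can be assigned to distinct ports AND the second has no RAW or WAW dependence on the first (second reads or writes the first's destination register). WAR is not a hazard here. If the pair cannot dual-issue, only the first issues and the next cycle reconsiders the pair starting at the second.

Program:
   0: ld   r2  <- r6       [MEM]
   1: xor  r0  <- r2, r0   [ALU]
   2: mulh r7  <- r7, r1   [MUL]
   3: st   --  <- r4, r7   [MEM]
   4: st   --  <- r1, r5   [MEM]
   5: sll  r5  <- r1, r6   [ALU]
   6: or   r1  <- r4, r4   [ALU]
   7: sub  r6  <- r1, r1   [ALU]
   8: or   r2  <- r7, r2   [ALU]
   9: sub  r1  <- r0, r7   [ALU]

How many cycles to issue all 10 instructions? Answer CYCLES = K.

CYCLES = 7

0. ld @i0  | RAW r2
1. xor mulh @i1/i2  | 2-wide
2. st @i3  | no-port MEM/MEM
3. st sll @i4/i5  | 2-wide
4. or @i6  | RAW r1
5. sub or @i7/i8  | 2-wide
6. sub @i9  | tail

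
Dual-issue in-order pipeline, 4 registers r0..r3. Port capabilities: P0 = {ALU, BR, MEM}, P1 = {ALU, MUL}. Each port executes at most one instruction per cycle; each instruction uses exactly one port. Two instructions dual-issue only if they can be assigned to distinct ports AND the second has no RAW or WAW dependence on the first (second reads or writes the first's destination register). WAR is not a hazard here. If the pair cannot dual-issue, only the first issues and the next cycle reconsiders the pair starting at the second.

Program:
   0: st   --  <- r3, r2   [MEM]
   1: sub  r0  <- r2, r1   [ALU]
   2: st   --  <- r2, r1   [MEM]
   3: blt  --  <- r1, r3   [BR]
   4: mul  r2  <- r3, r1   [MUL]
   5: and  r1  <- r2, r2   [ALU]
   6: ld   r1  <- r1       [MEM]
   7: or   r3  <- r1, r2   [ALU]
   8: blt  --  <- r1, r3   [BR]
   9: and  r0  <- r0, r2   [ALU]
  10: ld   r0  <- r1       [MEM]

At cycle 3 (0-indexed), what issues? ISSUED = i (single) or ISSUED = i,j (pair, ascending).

ISSUED = 5

c0: i0+i1 st sub  dual
c1: i2 st  no-port MEM/BR
c2: i3+i4 blt mul  dual
c3: i5 and  RAW+WAW r1
c4: i6 ld  RAW r1
c5: i7 or  RAW r3
c6: i8+i9 blt and  dual
c7: i10 ld  tail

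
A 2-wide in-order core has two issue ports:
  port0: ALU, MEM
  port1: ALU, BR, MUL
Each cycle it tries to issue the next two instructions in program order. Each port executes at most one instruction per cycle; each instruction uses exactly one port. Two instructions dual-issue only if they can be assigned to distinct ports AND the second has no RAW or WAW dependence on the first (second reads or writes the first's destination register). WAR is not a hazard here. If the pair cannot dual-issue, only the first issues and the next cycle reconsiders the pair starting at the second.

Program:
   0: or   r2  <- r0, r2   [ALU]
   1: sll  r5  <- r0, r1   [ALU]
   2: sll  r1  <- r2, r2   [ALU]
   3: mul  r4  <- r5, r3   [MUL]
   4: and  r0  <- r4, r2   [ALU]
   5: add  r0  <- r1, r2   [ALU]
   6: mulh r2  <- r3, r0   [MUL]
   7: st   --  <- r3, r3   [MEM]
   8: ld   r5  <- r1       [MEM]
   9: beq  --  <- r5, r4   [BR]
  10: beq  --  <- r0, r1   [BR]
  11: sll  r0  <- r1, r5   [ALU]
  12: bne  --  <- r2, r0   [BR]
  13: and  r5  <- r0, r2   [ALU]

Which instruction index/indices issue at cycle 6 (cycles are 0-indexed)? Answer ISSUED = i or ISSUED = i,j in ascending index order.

[0] i0+i1  or+sll  -- dual
[1] i2+i3  sll+mul  -- dual
[2] i4  and  -- WAW r0
[3] i5  add  -- RAW r0
[4] i6+i7  mulh+st  -- dual
[5] i8  ld  -- RAW r5
[6] i9  beq  -- no-port BR/BR
[7] i10+i11  beq+sll  -- dual
[8] i12+i13  bne+and  -- dual

ISSUED = 9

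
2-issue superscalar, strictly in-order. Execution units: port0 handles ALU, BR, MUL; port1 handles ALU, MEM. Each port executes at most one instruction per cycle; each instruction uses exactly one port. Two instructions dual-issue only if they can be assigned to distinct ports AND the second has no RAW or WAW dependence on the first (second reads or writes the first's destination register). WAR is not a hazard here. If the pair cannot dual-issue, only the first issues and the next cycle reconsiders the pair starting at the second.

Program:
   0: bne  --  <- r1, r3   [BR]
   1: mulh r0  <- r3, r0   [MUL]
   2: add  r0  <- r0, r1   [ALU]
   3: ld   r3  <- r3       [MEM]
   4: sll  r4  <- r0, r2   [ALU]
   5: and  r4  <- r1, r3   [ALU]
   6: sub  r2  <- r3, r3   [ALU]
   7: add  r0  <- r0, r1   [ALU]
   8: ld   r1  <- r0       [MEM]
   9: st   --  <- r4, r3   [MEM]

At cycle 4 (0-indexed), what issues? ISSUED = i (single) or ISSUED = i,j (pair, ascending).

0. bne @i0  | no-port BR/MUL
1. mulh @i1  | RAW+WAW r0
2. add ld @i2,i3  | 2-wide
3. sll @i4  | WAW r4
4. and sub @i5,i6  | 2-wide
5. add @i7  | RAW r0
6. ld @i8  | no-port MEM/MEM
7. st @i9  | tail

ISSUED = 5,6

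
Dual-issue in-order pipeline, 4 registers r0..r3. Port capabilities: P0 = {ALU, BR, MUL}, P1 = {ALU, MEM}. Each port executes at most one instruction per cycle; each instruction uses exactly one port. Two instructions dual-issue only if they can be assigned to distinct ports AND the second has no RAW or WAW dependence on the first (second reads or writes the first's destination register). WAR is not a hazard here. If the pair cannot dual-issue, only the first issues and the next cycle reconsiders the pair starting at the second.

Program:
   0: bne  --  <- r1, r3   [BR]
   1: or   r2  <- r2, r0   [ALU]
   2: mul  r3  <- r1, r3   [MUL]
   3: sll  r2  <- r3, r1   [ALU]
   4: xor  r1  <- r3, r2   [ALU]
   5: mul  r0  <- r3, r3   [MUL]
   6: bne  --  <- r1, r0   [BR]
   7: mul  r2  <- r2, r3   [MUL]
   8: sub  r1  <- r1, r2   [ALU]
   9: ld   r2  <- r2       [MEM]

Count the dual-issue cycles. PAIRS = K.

0. bne+or @i0+i1  | pair
1. mul @i2  | RAW r3
2. sll @i3  | RAW r2
3. xor+mul @i4+i5  | pair
4. bne @i6  | no-port BR/MUL
5. mul @i7  | RAW r2
6. sub+ld @i8+i9  | pair

PAIRS = 3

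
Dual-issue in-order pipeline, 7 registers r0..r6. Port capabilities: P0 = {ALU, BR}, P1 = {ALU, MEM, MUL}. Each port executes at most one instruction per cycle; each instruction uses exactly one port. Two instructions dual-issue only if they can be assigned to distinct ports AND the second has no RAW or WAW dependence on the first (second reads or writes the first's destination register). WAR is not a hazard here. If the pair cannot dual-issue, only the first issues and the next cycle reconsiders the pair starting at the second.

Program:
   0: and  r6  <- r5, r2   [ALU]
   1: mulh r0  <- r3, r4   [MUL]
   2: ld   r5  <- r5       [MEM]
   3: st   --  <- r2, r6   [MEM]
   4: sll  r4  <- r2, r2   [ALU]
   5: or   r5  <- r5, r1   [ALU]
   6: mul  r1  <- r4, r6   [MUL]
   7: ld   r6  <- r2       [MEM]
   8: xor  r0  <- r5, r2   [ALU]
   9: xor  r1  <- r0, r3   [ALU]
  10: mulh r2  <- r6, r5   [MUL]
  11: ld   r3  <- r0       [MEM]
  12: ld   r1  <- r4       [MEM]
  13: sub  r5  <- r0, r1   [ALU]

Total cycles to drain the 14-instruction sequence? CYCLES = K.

#0 head=0: and mulh i0/i1 pair
#1 head=2: ld i2 no-port MEM/MEM
#2 head=3: st sll i3/i4 pair
#3 head=5: or mul i5/i6 pair
#4 head=7: ld xor i7/i8 pair
#5 head=9: xor mulh i9/i10 pair
#6 head=11: ld i11 no-port MEM/MEM
#7 head=12: ld i12 RAW r1
#8 head=13: sub i13 tail

CYCLES = 9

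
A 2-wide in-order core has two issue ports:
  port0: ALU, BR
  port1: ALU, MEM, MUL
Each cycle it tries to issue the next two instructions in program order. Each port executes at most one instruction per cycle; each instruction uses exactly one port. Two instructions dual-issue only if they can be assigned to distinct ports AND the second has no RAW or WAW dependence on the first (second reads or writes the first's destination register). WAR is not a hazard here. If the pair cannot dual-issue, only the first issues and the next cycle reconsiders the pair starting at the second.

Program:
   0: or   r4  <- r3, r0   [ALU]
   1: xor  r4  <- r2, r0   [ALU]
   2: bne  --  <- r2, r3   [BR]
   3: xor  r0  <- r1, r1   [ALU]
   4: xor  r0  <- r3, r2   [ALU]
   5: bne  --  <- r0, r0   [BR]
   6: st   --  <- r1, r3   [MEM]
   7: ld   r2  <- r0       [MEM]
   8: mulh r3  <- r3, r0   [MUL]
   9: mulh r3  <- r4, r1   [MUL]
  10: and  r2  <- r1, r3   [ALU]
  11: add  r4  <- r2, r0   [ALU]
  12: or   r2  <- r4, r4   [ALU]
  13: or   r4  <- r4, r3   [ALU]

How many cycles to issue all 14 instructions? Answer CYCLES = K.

  cy0 -> i0 (or) WAW r4
  cy1 -> i1/i2 (xor bne) 2-wide
  cy2 -> i3 (xor) WAW r0
  cy3 -> i4 (xor) RAW r0
  cy4 -> i5/i6 (bne st) 2-wide
  cy5 -> i7 (ld) no-port MEM/MUL
  cy6 -> i8 (mulh) no-port MUL/MUL
  cy7 -> i9 (mulh) RAW r3
  cy8 -> i10 (and) RAW r2
  cy9 -> i11 (add) RAW r4
  cy10 -> i12/i13 (or or) 2-wide

CYCLES = 11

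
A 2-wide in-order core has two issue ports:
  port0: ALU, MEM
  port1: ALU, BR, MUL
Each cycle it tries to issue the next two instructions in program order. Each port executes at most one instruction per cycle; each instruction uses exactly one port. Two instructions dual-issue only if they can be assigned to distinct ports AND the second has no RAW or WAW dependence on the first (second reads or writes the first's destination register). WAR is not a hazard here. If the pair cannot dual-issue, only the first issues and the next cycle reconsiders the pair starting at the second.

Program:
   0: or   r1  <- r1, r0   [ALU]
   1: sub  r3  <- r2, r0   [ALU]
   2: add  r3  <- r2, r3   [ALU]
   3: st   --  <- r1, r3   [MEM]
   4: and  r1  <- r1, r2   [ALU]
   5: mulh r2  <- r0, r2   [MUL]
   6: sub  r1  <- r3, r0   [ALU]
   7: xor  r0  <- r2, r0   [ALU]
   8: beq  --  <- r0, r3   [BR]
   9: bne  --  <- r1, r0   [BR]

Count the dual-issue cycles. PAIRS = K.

0. or.ALU;sub.ALU @i0,i1  | 2-wide
1. add.ALU @i2  | RAW r3
2. st.MEM;and.ALU @i3,i4  | 2-wide
3. mulh.MUL;sub.ALU @i5,i6  | 2-wide
4. xor.ALU @i7  | RAW r0
5. beq.BR @i8  | no-port BR/BR
6. bne.BR @i9  | tail

PAIRS = 3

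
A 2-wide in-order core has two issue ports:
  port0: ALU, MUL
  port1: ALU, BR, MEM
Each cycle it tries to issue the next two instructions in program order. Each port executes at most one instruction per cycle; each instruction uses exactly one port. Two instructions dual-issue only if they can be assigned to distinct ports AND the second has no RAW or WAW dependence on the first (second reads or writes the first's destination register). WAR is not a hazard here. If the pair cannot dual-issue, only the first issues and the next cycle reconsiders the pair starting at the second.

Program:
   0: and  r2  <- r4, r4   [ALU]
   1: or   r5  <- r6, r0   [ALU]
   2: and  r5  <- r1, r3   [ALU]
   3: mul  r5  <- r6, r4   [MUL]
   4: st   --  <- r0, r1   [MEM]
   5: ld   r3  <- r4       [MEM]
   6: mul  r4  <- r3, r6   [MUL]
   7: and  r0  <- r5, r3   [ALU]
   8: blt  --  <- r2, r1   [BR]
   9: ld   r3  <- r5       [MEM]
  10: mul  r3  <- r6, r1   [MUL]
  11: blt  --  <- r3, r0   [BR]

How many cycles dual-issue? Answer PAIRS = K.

c0: i0,i1 and/or  2-wide
c1: i2 and  WAW r5
c2: i3,i4 mul/st  2-wide
c3: i5 ld  RAW r3
c4: i6,i7 mul/and  2-wide
c5: i8 blt  no-port BR/MEM
c6: i9 ld  WAW r3
c7: i10 mul  RAW r3
c8: i11 blt  tail

PAIRS = 3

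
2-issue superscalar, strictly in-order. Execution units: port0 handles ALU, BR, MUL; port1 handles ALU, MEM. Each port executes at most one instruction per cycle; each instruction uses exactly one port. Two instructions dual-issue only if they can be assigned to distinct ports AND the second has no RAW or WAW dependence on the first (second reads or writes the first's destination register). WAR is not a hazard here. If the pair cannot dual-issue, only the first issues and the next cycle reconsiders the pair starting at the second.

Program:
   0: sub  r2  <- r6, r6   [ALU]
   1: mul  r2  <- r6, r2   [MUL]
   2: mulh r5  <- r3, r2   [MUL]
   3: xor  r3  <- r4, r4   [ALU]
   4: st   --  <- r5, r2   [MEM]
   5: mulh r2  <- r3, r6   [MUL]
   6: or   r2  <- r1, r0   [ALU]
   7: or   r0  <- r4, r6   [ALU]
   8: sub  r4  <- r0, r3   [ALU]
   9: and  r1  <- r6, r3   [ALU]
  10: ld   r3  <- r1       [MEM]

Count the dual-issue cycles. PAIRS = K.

0. sub @i0  | RAW+WAW r2
1. mul @i1  | no-port MUL/MUL
2. mulh+xor @i2&i3  | pair
3. st+mulh @i4&i5  | pair
4. or+or @i6&i7  | pair
5. sub+and @i8&i9  | pair
6. ld @i10  | tail

PAIRS = 4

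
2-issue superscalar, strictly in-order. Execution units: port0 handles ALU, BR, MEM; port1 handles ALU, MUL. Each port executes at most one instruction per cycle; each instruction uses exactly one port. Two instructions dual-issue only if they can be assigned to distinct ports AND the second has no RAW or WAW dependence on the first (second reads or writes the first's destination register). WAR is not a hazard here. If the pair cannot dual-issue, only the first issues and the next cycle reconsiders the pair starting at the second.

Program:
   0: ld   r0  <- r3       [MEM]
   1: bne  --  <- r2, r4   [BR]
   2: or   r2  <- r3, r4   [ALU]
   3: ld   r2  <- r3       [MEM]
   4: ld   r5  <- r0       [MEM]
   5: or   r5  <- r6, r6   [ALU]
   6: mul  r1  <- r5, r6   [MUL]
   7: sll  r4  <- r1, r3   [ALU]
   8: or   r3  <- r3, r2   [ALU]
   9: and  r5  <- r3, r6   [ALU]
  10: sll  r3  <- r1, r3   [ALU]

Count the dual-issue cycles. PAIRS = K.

t=0 i0:ld ; no-port MEM/BR
t=1 i1&i2:bne/or ; pair
t=2 i3:ld ; no-port MEM/MEM
t=3 i4:ld ; WAW r5
t=4 i5:or ; RAW r5
t=5 i6:mul ; RAW r1
t=6 i7&i8:sll/or ; pair
t=7 i9&i10:and/sll ; pair

PAIRS = 3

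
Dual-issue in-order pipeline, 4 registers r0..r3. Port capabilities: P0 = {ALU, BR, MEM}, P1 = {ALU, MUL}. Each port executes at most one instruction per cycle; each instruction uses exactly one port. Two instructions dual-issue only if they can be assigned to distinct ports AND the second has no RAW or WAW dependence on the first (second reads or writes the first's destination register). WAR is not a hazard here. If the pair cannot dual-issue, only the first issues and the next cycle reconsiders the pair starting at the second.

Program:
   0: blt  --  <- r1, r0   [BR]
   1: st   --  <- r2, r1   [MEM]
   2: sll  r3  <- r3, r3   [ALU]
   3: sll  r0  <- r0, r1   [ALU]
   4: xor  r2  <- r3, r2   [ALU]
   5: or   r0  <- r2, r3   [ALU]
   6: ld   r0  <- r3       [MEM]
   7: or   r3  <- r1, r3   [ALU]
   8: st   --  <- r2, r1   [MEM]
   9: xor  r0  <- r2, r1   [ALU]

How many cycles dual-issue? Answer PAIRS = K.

PAIRS = 4

[0] i0  blt.BR  -- no-port BR/MEM
[1] i1,i2  st.MEM;sll.ALU  -- 2-wide
[2] i3,i4  sll.ALU;xor.ALU  -- 2-wide
[3] i5  or.ALU  -- WAW r0
[4] i6,i7  ld.MEM;or.ALU  -- 2-wide
[5] i8,i9  st.MEM;xor.ALU  -- 2-wide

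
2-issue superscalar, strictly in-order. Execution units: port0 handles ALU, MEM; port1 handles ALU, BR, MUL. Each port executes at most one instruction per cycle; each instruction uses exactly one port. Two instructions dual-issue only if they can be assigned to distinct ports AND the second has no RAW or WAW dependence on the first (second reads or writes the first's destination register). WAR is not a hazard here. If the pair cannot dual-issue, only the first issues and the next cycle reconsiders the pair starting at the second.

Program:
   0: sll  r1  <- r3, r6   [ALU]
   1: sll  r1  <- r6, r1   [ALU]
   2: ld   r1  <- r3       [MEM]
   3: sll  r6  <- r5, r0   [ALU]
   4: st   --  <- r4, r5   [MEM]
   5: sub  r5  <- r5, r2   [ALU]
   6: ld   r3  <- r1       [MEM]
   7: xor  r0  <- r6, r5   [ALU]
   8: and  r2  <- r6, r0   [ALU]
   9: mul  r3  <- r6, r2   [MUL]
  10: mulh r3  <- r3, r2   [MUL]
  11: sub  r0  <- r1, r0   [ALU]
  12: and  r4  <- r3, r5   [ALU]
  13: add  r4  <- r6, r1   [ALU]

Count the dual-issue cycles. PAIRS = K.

PAIRS = 4

[0] i0  sll  -- RAW+WAW r1
[1] i1  sll  -- WAW r1
[2] i2,i3  ld+sll  -- 2-wide
[3] i4,i5  st+sub  -- 2-wide
[4] i6,i7  ld+xor  -- 2-wide
[5] i8  and  -- RAW r2
[6] i9  mul  -- no-port MUL/MUL
[7] i10,i11  mulh+sub  -- 2-wide
[8] i12  and  -- WAW r4
[9] i13  add  -- tail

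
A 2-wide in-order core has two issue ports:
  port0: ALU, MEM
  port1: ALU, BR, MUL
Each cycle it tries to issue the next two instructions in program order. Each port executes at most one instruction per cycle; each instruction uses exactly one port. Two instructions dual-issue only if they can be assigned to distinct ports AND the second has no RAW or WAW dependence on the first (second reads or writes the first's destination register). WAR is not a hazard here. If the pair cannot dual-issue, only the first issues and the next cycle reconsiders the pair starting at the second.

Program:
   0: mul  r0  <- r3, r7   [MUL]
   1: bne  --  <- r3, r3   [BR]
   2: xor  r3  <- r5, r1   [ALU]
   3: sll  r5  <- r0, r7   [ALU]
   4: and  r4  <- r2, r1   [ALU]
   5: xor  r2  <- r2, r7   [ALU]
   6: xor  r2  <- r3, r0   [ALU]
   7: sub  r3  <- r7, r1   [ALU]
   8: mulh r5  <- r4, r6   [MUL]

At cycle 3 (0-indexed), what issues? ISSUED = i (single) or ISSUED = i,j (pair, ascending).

t=0 i0:mul ; no-port MUL/BR
t=1 i1&i2:bne;xor ; pair
t=2 i3&i4:sll;and ; pair
t=3 i5:xor ; WAW r2
t=4 i6&i7:xor;sub ; pair
t=5 i8:mulh ; tail

ISSUED = 5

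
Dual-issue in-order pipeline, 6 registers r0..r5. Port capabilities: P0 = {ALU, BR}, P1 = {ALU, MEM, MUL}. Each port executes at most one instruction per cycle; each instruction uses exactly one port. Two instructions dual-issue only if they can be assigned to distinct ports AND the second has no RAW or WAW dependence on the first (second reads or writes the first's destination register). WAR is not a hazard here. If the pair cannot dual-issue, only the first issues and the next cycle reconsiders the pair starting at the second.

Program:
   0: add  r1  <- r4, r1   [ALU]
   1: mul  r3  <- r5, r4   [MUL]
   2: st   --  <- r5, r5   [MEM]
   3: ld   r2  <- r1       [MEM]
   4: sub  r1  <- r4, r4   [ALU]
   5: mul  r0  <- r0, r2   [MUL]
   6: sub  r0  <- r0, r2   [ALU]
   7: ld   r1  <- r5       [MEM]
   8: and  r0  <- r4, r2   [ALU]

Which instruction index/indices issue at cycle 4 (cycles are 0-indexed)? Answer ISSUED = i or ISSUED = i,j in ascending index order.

ISSUED = 6,7

t=0 i0,i1:add.ALU mul.MUL ; 2-wide
t=1 i2:st.MEM ; no-port MEM/MEM
t=2 i3,i4:ld.MEM sub.ALU ; 2-wide
t=3 i5:mul.MUL ; RAW+WAW r0
t=4 i6,i7:sub.ALU ld.MEM ; 2-wide
t=5 i8:and.ALU ; tail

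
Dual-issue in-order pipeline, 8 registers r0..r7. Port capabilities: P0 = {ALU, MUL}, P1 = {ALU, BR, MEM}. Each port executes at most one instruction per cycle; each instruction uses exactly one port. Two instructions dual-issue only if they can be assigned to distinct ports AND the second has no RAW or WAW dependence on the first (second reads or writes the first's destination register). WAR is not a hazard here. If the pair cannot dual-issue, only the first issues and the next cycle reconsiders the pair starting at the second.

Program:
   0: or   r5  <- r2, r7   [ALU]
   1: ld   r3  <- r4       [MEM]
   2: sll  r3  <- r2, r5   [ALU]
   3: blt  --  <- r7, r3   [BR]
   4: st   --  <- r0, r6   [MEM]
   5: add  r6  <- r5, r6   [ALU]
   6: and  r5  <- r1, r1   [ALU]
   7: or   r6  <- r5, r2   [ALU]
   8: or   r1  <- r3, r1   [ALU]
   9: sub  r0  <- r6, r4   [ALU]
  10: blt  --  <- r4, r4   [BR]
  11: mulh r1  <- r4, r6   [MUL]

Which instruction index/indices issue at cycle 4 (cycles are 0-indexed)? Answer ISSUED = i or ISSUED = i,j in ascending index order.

c0: i0&i1 or.ALU;ld.MEM  dual
c1: i2 sll.ALU  RAW r3
c2: i3 blt.BR  no-port BR/MEM
c3: i4&i5 st.MEM;add.ALU  dual
c4: i6 and.ALU  RAW r5
c5: i7&i8 or.ALU;or.ALU  dual
c6: i9&i10 sub.ALU;blt.BR  dual
c7: i11 mulh.MUL  tail

ISSUED = 6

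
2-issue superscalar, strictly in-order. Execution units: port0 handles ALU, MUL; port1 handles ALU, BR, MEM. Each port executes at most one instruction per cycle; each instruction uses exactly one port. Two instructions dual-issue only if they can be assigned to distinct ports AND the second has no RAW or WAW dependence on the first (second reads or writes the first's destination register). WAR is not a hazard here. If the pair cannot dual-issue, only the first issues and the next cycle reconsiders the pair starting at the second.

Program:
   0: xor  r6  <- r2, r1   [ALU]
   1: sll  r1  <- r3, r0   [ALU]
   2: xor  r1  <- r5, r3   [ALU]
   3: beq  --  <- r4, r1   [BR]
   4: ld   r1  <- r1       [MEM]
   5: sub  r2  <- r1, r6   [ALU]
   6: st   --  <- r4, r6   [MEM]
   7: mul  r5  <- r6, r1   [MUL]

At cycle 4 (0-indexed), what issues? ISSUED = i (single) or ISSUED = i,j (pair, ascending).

ISSUED = 5,6

#0 head=0: xor.ALU;sll.ALU i0&i1 pair
#1 head=2: xor.ALU i2 RAW r1
#2 head=3: beq.BR i3 no-port BR/MEM
#3 head=4: ld.MEM i4 RAW r1
#4 head=5: sub.ALU;st.MEM i5&i6 pair
#5 head=7: mul.MUL i7 tail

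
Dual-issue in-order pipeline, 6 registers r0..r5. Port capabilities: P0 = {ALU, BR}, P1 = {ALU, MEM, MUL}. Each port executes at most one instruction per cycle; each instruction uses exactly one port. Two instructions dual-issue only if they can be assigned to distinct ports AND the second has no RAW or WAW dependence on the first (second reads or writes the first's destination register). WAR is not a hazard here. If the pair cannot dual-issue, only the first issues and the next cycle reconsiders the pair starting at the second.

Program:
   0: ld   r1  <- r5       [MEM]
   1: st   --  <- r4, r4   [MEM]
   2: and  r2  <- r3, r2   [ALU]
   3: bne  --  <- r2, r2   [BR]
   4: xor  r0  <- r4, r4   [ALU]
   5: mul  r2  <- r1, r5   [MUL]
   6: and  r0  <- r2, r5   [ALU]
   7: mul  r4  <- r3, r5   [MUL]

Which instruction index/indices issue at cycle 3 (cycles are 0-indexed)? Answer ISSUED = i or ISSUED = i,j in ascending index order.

[0] i0  ld  -- no-port MEM/MEM
[1] i1/i2  st/and  -- pair
[2] i3/i4  bne/xor  -- pair
[3] i5  mul  -- RAW r2
[4] i6/i7  and/mul  -- pair

ISSUED = 5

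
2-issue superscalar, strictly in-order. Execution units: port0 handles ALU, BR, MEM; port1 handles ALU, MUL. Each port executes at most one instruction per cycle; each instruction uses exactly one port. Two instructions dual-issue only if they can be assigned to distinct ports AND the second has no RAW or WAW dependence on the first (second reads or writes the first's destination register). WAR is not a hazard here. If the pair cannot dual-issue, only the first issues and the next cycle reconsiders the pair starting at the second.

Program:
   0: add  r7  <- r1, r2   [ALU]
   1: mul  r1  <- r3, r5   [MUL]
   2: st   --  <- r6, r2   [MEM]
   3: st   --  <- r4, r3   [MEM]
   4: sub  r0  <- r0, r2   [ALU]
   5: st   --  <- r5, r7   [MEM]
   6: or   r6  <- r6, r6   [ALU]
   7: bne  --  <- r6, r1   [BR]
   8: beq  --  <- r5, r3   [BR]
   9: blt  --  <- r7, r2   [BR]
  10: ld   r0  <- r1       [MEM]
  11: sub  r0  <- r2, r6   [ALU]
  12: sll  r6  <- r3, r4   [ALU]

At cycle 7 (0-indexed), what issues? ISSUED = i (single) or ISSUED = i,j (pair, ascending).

ISSUED = 10

#0 head=0: add mul i0,i1 pair
#1 head=2: st i2 no-port MEM/MEM
#2 head=3: st sub i3,i4 pair
#3 head=5: st or i5,i6 pair
#4 head=7: bne i7 no-port BR/BR
#5 head=8: beq i8 no-port BR/BR
#6 head=9: blt i9 no-port BR/MEM
#7 head=10: ld i10 WAW r0
#8 head=11: sub sll i11,i12 pair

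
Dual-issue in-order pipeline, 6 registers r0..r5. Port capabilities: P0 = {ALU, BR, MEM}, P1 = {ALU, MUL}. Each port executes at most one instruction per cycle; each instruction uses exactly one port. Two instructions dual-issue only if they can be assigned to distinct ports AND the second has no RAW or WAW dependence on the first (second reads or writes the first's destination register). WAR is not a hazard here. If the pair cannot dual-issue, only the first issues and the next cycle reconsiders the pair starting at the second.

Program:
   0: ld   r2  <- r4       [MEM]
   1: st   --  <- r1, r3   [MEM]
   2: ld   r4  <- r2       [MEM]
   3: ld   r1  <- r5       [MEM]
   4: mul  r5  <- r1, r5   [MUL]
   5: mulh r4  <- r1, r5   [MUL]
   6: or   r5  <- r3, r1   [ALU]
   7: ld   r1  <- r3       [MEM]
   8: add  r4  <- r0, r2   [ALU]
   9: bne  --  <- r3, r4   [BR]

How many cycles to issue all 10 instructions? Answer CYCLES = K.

[0] i0  ld  -- no-port MEM/MEM
[1] i1  st  -- no-port MEM/MEM
[2] i2  ld  -- no-port MEM/MEM
[3] i3  ld  -- RAW r1
[4] i4  mul  -- no-port MUL/MUL
[5] i5&i6  mulh+or  -- dual
[6] i7&i8  ld+add  -- dual
[7] i9  bne  -- tail

CYCLES = 8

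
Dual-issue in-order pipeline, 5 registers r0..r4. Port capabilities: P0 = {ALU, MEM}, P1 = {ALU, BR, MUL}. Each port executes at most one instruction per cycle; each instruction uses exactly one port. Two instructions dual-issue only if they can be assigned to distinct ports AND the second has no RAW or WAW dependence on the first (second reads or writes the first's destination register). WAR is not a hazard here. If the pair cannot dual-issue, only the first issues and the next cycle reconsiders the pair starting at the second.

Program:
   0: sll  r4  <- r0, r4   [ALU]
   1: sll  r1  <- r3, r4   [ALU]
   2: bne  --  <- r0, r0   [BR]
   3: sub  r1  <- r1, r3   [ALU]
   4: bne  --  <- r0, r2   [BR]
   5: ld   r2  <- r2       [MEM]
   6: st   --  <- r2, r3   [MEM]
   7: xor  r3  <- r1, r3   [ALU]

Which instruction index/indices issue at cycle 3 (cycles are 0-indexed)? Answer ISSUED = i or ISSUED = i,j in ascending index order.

#0 head=0: sll.ALU i0 RAW r4
#1 head=1: sll.ALU/bne.BR i1/i2 pair
#2 head=3: sub.ALU/bne.BR i3/i4 pair
#3 head=5: ld.MEM i5 no-port MEM/MEM
#4 head=6: st.MEM/xor.ALU i6/i7 pair

ISSUED = 5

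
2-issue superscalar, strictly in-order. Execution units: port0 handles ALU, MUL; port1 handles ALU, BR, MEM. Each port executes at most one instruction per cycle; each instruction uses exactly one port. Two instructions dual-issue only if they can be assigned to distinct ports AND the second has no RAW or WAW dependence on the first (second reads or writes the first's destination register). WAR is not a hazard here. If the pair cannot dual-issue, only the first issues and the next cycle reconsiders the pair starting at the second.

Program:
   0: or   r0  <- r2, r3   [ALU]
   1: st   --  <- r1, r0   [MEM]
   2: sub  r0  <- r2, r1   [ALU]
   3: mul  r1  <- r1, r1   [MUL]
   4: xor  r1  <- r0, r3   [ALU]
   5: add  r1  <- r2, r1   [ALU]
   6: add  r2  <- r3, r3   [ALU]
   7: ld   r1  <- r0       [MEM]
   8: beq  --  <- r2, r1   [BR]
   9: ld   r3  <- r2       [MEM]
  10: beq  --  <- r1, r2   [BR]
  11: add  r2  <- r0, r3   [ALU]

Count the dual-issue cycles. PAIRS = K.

  cy0 -> i0 (or) RAW r0
  cy1 -> i1/i2 (st+sub) pair
  cy2 -> i3 (mul) WAW r1
  cy3 -> i4 (xor) RAW+WAW r1
  cy4 -> i5/i6 (add+add) pair
  cy5 -> i7 (ld) no-port MEM/BR
  cy6 -> i8 (beq) no-port BR/MEM
  cy7 -> i9 (ld) no-port MEM/BR
  cy8 -> i10/i11 (beq+add) pair

PAIRS = 3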